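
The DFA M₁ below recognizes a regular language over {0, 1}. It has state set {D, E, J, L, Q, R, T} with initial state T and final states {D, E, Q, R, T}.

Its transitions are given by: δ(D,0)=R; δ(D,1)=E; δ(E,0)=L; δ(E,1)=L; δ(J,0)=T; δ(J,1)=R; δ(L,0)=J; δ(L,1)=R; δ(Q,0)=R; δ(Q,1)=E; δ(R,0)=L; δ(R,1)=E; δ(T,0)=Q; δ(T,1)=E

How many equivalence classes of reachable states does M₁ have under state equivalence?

6

Reachable states from the start: {E,J,L,Q,R,T}. Unreachable: {D} — drop them.
P0 = {E,Q,R,T} | {J,L}.
On input 0, block {E,Q,R,T} splits into {Q,T} and {E,R}.
Refine {Q,T} on symbol 0: members go to different blocks, giving {Q} and {T}.
Refine {J,L} on symbol 0: members go to different blocks, giving {J} and {L}.
Refine {E,R} on symbol 1: members go to different blocks, giving {E} and {R}.
The partition is now stable with 6 blocks: {Q} | {J} | {E} | {T} | {L} | {R}.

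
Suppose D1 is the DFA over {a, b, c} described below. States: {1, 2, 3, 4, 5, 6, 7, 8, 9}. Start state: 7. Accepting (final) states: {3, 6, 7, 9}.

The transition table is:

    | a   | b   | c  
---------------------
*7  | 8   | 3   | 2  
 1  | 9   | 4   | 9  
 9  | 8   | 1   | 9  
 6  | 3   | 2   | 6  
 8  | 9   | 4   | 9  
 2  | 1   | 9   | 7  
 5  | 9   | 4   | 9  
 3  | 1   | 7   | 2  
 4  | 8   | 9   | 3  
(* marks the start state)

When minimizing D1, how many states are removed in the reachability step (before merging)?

2

BFS from 7 reaches {1, 2, 3, 4, 7, 8, 9}; the 2 state(s) 5, 6 are never visited.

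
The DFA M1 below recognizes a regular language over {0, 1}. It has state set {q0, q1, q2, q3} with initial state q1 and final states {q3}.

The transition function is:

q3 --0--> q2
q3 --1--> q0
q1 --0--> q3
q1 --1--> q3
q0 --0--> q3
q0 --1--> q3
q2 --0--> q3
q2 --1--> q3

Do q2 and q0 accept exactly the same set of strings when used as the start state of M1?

All states are reachable from the start state.
Initial partition by acceptance: {q3} | {q0,q1,q2}.
Stable partition: {q3} | {q0,q1,q2} — 2 equivalence classes.
q2 and q0 lie in the same block of the stable partition, so they are equivalent — no string distinguishes them.

Yes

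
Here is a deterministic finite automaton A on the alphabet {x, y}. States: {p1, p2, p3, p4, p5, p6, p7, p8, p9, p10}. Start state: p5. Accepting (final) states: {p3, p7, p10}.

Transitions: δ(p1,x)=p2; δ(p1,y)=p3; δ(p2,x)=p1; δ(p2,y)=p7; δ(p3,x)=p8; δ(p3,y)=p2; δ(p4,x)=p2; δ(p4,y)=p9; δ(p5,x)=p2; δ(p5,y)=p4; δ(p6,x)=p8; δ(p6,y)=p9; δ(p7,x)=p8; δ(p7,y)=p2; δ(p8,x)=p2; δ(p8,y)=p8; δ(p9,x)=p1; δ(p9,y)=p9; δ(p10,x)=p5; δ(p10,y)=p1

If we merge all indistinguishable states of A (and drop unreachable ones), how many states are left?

States {p6,p10} cannot be reached from the start state, so discard them.
Start with accepting vs non-accepting: {p3,p7} | {p1,p2,p4,p5,p8,p9}.
Split {p1,p2,p4,p5,p8,p9} by δ(·,y) → {p4,p5,p8,p9} and {p1,p2}.
Stable partition: {p3,p7} | {p4,p5,p8,p9} | {p1,p2} — 3 equivalence classes.

3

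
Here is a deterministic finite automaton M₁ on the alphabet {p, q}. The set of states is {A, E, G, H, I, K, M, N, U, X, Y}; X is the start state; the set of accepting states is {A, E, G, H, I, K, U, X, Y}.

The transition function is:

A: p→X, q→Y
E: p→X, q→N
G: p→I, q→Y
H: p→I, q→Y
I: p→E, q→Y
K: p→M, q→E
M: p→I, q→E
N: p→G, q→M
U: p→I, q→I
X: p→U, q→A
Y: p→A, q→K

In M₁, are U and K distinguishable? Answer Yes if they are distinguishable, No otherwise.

Yes

States {H} cannot be reached from the start state, so discard them.
Initial partition by acceptance: {A,E,G,I,K,U,X,Y} | {M,N}.
Split {A,E,G,I,K,U,X,Y} by δ(·,p) → {A,E,G,I,U,X,Y} and {K}.
Refine {A,E,G,I,U,X,Y} on symbol q: members go to different blocks, giving {A,G,I,U,X} and {E} and {Y}.
Split {A,G,I,U,X} by δ(·,p) → {A,G,U,X} and {I}.
On input p, block {A,G,U,X} splits into {G,U} and {A,X}.
Refine {G,U} on symbol q: members go to different blocks, giving {G} and {U}.
Split {M,N} by δ(·,p) → {M} and {N}.
Split {A,X} by δ(·,p) → {A} and {X}.
Stable partition: {G} | {M} | {K} | {E} | {Y} | {I} | {A} | {U} | {N} | {X} — 10 equivalence classes.
U and K end up in different blocks, so they are distinguishable. For instance, the string 'p' is accepted from only U.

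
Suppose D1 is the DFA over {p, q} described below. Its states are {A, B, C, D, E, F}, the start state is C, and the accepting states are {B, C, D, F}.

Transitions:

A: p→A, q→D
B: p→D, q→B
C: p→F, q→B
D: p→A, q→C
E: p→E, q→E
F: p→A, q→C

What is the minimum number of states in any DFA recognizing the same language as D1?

Reachable states from the start: {A,B,C,D,F}. Unreachable: {E} — drop them.
Initial partition by acceptance: {B,C,D,F} | {A}.
On input p, block {B,C,D,F} splits into {B,C} and {D,F}.
No further refinement is possible. Final partition (3 blocks): {B,C} | {A} | {D,F}.

3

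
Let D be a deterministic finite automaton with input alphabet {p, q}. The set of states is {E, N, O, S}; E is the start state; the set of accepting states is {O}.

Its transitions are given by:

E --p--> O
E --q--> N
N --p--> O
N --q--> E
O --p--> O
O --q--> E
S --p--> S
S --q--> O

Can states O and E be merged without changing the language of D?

States {S} cannot be reached from the start state, so discard them.
Initial partition by acceptance: {O} | {E,N}.
Stable partition: {O} | {E,N} — 2 equivalence classes.
O and E end up in different blocks, so they are distinguishable. For instance, the string 'ε' is accepted from only O.

No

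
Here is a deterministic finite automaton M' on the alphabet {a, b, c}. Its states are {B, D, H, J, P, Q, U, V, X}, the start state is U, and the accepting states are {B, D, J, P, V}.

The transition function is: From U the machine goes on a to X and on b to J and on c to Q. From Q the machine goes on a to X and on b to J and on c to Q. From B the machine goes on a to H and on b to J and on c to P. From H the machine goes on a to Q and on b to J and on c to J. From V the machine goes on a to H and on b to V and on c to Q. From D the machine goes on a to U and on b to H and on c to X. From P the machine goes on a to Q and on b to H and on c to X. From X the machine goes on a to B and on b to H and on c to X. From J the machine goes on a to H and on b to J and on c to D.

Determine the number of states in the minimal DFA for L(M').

5

States {V} cannot be reached from the start state, so discard them.
P0 = {B,D,J,P} | {H,Q,U,X}.
Refine {B,D,J,P} on symbol b: members go to different blocks, giving {B,J} and {D,P}.
Split {H,Q,U,X} by δ(·,a) → {H,Q,U} and {X}.
On input a, block {H,Q,U} splits into {Q,U} and {H}.
The partition is now stable with 5 blocks: {B,J} | {Q,U} | {D,P} | {X} | {H}.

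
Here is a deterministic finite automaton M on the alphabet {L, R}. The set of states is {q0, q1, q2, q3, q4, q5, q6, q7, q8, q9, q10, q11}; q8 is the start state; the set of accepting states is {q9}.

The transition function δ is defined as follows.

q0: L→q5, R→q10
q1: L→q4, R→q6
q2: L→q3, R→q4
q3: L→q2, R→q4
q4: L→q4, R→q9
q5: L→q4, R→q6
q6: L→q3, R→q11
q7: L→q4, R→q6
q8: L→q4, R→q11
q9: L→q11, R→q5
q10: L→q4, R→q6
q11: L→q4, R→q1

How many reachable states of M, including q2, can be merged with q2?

2

Reachable states from the start: {q1,q2,q3,q4,q5,q6,q8,q9,q11}. Unreachable: {q0,q7,q10} — drop them.
P0 = {q9} | {q1,q2,q3,q4,q5,q6,q8,q11}.
On input R, block {q1,q2,q3,q4,q5,q6,q8,q11} splits into {q1,q2,q3,q5,q6,q8,q11} and {q4}.
Refine {q1,q2,q3,q5,q6,q8,q11} on symbol L: members go to different blocks, giving {q1,q5,q8,q11} and {q2,q3,q6}.
Split {q1,q5,q8,q11} by δ(·,R) → {q1,q5} and {q8,q11}.
On input R, block {q2,q3,q6} splits into {q2,q3} and {q6}.
Refine {q8,q11} on symbol R: members go to different blocks, giving {q8} and {q11}.
Stable partition: {q9} | {q1,q5} | {q4} | {q2,q3} | {q8} | {q6} | {q11} — 7 equivalence classes.
The equivalence class containing q2 is {q2,q3}, of size 2.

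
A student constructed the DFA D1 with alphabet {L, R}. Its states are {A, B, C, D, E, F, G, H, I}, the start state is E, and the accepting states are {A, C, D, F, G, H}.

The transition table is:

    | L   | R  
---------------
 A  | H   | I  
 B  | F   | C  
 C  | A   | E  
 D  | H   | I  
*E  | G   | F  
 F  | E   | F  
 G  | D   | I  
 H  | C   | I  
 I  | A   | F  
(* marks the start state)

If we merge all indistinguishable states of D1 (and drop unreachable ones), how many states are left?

States {B} cannot be reached from the start state, so discard them.
Initial partition by acceptance: {A,C,D,F,G,H} | {E,I}.
Refine {A,C,D,F,G,H} on symbol L: members go to different blocks, giving {A,C,D,G,H} and {F}.
Stable partition: {A,C,D,G,H} | {E,I} | {F} — 3 equivalence classes.

3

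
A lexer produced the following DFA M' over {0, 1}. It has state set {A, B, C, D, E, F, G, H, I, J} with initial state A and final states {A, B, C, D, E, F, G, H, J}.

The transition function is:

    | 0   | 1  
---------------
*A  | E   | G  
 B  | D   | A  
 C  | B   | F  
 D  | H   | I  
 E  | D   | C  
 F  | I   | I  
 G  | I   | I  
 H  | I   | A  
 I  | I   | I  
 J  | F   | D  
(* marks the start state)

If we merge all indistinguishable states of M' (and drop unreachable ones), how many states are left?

6

Reachable states from the start: {A,B,C,D,E,F,G,H,I}. Unreachable: {J} — drop them.
P0 = {A,B,C,D,E,F,G,H} | {I}.
Refine {A,B,C,D,E,F,G,H} on symbol 0: members go to different blocks, giving {A,B,C,D,E} and {F,G,H}.
Split {A,B,C,D,E} by δ(·,0) → {A,B,C,E} and {D}.
On input 0, block {A,B,C,E} splits into {A,C} and {B,E}.
On input 1, block {F,G,H} splits into {F,G} and {H}.
Stable partition: {A,C} | {I} | {F,G} | {D} | {B,E} | {H} — 6 equivalence classes.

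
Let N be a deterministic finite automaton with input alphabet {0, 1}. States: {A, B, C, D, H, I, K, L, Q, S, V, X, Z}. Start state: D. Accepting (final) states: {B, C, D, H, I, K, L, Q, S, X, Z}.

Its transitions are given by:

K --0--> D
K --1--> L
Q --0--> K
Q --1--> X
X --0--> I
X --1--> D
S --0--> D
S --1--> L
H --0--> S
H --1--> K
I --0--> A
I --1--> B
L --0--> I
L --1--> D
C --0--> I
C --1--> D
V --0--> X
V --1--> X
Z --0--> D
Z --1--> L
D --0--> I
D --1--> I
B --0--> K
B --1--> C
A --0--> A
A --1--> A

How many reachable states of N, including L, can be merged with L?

States {H,Q,S,V,X,Z} cannot be reached from the start state, so discard them.
Start with accepting vs non-accepting: {B,C,D,I,K,L} | {A}.
Split {B,C,D,I,K,L} by δ(·,0) → {B,C,D,K,L} and {I}.
Split {B,C,D,K,L} by δ(·,0) → {C,D,L} and {B,K}.
Split {C,D,L} by δ(·,1) → {C,L} and {D}.
Split {B,K} by δ(·,0) → {B} and {K}.
The partition is now stable with 6 blocks: {C,L} | {A} | {I} | {B} | {D} | {K}.
The equivalence class containing L is {C,L}, of size 2.

2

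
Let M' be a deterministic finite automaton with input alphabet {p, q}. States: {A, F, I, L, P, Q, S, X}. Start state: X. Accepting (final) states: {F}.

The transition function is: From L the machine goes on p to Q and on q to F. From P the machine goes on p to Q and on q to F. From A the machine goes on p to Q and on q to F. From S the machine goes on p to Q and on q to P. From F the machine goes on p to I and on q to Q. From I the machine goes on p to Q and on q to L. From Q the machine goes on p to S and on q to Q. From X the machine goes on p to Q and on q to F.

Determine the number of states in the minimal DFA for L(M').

First remove the unreachable states {A}; 7 states remain.
Start with accepting vs non-accepting: {F} | {I,L,P,Q,S,X}.
Refine {I,L,P,Q,S,X} on symbol q: members go to different blocks, giving {L,P,X} and {I,Q,S}.
Refine {I,Q,S} on symbol q: members go to different blocks, giving {I,S} and {Q}.
Stable partition: {F} | {L,P,X} | {I,S} | {Q} — 4 equivalence classes.

4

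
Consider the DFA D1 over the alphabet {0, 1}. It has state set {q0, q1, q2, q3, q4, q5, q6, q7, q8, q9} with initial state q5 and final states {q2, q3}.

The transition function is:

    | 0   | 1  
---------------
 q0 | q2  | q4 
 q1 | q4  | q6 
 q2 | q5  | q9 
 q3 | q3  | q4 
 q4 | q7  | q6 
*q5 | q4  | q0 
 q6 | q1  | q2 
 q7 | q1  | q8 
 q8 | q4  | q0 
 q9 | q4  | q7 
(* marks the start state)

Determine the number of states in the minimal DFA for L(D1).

Reachable states from the start: {q0,q1,q2,q4,q5,q6,q7,q8,q9}. Unreachable: {q3} — drop them.
Initial partition by acceptance: {q2} | {q0,q1,q4,q5,q6,q7,q8,q9}.
On input 0, block {q0,q1,q4,q5,q6,q7,q8,q9} splits into {q1,q4,q5,q6,q7,q8,q9} and {q0}.
On input 1, block {q1,q4,q5,q6,q7,q8,q9} splits into {q1,q4,q7,q9} and {q5,q8} and {q6}.
Refine {q1,q4,q7,q9} on symbol 1: members go to different blocks, giving {q1,q4} and {q7} and {q9}.
Refine {q1,q4} on symbol 0: members go to different blocks, giving {q1} and {q4}.
The partition is now stable with 8 blocks: {q2} | {q1} | {q0} | {q5,q8} | {q6} | {q7} | {q9} | {q4}.

8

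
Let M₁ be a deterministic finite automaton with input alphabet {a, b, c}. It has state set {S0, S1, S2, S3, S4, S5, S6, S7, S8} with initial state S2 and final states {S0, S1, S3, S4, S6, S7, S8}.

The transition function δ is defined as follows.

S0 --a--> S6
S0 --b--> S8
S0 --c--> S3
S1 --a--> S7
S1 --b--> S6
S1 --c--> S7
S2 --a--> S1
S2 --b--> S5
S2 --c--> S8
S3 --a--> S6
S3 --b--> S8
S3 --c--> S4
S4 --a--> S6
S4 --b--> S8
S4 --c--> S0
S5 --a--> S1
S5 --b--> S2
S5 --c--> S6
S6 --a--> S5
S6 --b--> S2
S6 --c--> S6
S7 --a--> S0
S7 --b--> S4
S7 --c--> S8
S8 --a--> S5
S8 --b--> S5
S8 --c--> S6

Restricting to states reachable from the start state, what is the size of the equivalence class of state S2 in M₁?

2

All states are reachable from the start state.
P0 = {S0,S1,S3,S4,S6,S7,S8} | {S2,S5}.
Refine {S0,S1,S3,S4,S6,S7,S8} on symbol a: members go to different blocks, giving {S0,S1,S3,S4,S7} and {S6,S8}.
On input a, block {S0,S1,S3,S4,S7} splits into {S0,S3,S4} and {S1,S7}.
Refine {S1,S7} on symbol a: members go to different blocks, giving {S1} and {S7}.
Stable partition: {S0,S3,S4} | {S2,S5} | {S6,S8} | {S1} | {S7} — 5 equivalence classes.
State S2 belongs to the block {S2,S5}, which has 2 states.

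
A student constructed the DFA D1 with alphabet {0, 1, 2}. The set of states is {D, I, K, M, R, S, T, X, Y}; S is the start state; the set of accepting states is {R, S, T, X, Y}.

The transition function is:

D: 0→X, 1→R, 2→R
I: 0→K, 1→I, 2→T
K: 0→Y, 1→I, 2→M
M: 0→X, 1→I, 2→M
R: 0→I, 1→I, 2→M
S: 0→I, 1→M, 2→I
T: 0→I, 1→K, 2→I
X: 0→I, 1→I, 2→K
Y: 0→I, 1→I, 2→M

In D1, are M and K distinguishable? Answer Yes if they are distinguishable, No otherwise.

No

Reachable states from the start: {I,K,M,S,T,X,Y}. Unreachable: {D,R} — drop them.
P0 = {S,T,X,Y} | {I,K,M}.
Refine {I,K,M} on symbol 0: members go to different blocks, giving {K,M} and {I}.
On input 1, block {S,T,X,Y} splits into {X,Y} and {S,T}.
Stable partition: {X,Y} | {K,M} | {I} | {S,T} — 4 equivalence classes.
M and K lie in the same block of the stable partition, so they are equivalent — no string distinguishes them.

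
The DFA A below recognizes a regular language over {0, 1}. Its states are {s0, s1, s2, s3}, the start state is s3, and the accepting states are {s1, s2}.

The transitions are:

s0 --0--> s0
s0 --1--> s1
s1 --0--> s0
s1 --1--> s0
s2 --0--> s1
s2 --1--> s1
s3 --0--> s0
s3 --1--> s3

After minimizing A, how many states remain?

3

Reachable states from the start: {s0,s1,s3}. Unreachable: {s2} — drop them.
P0 = {s1} | {s0,s3}.
Refine {s0,s3} on symbol 1: members go to different blocks, giving {s0} and {s3}.
No further refinement is possible. Final partition (3 blocks): {s1} | {s0} | {s3}.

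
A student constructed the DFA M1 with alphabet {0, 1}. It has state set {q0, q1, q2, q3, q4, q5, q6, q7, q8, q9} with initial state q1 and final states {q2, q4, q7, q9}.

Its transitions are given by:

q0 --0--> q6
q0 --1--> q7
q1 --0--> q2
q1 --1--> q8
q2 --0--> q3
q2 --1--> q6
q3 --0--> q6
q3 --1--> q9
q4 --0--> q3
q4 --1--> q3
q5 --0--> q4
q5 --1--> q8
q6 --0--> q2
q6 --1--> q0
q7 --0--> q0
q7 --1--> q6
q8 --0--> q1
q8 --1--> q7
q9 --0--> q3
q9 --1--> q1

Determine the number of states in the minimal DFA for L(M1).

3

States {q4,q5} cannot be reached from the start state, so discard them.
Start with accepting vs non-accepting: {q2,q7,q9} | {q0,q1,q3,q6,q8}.
Refine {q0,q1,q3,q6,q8} on symbol 0: members go to different blocks, giving {q0,q3,q8} and {q1,q6}.
No further refinement is possible. Final partition (3 blocks): {q2,q7,q9} | {q0,q3,q8} | {q1,q6}.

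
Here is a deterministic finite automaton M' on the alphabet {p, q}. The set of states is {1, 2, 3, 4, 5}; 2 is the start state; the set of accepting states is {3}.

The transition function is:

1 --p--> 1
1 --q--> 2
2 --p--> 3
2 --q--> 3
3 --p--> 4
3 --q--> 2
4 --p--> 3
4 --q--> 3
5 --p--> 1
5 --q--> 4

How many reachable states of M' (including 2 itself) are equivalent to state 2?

2

Reachable states from the start: {2,3,4}. Unreachable: {1,5} — drop them.
P0 = {3} | {2,4}.
No further refinement is possible. Final partition (2 blocks): {3} | {2,4}.
State 2 belongs to the block {2,4}, which has 2 states.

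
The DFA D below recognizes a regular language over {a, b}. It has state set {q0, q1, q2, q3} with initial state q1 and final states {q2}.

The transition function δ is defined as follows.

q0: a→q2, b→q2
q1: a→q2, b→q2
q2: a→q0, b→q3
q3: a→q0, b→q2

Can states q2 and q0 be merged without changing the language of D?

All states are reachable from the start state.
P0 = {q2} | {q0,q1,q3}.
Refine {q0,q1,q3} on symbol a: members go to different blocks, giving {q0,q1} and {q3}.
No further refinement is possible. Final partition (3 blocks): {q2} | {q0,q1} | {q3}.
q2 and q0 end up in different blocks, so they are distinguishable. For instance, the string 'ε' is accepted from only q2.

No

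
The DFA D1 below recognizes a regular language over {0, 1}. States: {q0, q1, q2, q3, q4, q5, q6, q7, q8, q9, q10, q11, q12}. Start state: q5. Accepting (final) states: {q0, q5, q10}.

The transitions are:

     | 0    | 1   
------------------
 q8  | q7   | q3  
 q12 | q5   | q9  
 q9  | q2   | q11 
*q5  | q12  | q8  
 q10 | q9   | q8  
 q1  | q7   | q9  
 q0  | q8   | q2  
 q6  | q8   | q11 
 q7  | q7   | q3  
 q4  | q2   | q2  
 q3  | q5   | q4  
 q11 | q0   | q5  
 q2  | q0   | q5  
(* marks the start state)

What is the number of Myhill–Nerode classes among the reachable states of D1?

6

States {q1,q6,q10} cannot be reached from the start state, so discard them.
P0 = {q0,q5} | {q2,q3,q4,q7,q8,q9,q11,q12}.
Split {q2,q3,q4,q7,q8,q9,q11,q12} by δ(·,0) → {q2,q3,q11,q12} and {q4,q7,q8,q9}.
Split {q0,q5} by δ(·,0) → {q0} and {q5}.
Split {q2,q3,q11,q12} by δ(·,0) → {q2,q11} and {q3,q12}.
On input 0, block {q4,q7,q8,q9} splits into {q4,q9} and {q7,q8}.
Stable partition: {q0} | {q2,q11} | {q4,q9} | {q5} | {q3,q12} | {q7,q8} — 6 equivalence classes.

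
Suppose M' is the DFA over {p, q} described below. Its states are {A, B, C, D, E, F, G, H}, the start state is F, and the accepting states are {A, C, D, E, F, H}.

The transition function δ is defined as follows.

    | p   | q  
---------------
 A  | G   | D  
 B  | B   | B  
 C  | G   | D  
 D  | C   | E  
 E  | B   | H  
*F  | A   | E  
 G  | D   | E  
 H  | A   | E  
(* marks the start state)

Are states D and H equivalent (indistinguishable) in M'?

Yes

All states are reachable from the start state.
Start with accepting vs non-accepting: {A,C,D,E,F,H} | {B,G}.
Split {A,C,D,E,F,H} by δ(·,p) → {A,C,E} and {D,F,H}.
On input p, block {B,G} splits into {B} and {G}.
On input p, block {A,C,E} splits into {A,C} and {E}.
The partition is now stable with 5 blocks: {A,C} | {B} | {D,F,H} | {G} | {E}.
D and H lie in the same block of the stable partition, so they are equivalent — no string distinguishes them.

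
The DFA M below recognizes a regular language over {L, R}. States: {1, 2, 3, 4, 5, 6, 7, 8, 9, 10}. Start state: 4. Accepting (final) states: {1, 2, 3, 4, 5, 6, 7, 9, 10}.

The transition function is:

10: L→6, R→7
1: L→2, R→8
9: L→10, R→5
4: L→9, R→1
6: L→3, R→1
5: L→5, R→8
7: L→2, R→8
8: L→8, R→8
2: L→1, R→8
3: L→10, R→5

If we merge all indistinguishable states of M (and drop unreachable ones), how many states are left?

3

All states are reachable from the start state.
Start with accepting vs non-accepting: {1,2,3,4,5,6,7,9,10} | {8}.
Refine {1,2,3,4,5,6,7,9,10} on symbol R: members go to different blocks, giving {3,4,6,9,10} and {1,2,5,7}.
Stable partition: {3,4,6,9,10} | {8} | {1,2,5,7} — 3 equivalence classes.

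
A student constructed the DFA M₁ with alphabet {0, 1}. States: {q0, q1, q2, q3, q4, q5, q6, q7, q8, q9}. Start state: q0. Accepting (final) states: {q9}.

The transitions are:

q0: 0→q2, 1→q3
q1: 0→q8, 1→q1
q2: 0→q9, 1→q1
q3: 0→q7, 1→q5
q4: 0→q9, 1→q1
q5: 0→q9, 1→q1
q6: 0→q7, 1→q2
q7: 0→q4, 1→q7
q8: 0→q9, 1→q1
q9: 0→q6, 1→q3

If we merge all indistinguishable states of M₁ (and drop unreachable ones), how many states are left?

5

P0 = {q9} | {q0,q1,q2,q3,q4,q5,q6,q7,q8}.
Refine {q0,q1,q2,q3,q4,q5,q6,q7,q8} on symbol 0: members go to different blocks, giving {q0,q1,q3,q6,q7} and {q2,q4,q5,q8}.
On input 0, block {q0,q1,q3,q6,q7} splits into {q0,q1,q7} and {q3,q6}.
On input 1, block {q0,q1,q7} splits into {q1,q7} and {q0}.
The partition is now stable with 5 blocks: {q9} | {q1,q7} | {q2,q4,q5,q8} | {q3,q6} | {q0}.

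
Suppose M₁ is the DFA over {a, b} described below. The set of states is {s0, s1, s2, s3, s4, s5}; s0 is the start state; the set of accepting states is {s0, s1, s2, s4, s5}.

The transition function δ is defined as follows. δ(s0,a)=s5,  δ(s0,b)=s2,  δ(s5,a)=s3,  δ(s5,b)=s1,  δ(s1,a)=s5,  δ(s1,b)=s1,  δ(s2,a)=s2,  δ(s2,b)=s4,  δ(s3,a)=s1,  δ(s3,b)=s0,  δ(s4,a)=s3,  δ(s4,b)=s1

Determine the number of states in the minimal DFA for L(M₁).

5

Initial partition by acceptance: {s0,s1,s2,s4,s5} | {s3}.
Split {s0,s1,s2,s4,s5} by δ(·,a) → {s0,s1,s2} and {s4,s5}.
Split {s0,s1,s2} by δ(·,a) → {s0,s1} and {s2}.
On input b, block {s0,s1} splits into {s0} and {s1}.
No further refinement is possible. Final partition (5 blocks): {s0} | {s3} | {s4,s5} | {s2} | {s1}.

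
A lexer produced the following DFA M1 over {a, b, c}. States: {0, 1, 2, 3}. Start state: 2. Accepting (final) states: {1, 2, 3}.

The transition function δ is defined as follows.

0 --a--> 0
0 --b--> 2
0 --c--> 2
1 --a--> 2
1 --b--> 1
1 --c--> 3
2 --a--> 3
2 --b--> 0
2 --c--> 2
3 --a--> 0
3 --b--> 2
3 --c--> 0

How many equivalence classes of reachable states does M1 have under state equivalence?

3

States {1} cannot be reached from the start state, so discard them.
P0 = {2,3} | {0}.
Refine {2,3} on symbol a: members go to different blocks, giving {2} and {3}.
Stable partition: {2} | {0} | {3} — 3 equivalence classes.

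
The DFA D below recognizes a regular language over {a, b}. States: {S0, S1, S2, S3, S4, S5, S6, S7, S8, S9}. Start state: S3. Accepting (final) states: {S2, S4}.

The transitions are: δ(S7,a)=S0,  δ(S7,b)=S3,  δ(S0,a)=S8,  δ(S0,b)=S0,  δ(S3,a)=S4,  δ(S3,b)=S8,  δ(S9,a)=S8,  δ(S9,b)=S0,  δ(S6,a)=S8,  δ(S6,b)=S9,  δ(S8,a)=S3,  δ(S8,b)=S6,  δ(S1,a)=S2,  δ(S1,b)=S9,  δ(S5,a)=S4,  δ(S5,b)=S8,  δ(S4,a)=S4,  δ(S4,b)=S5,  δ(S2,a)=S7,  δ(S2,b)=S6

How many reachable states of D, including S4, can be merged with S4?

First remove the unreachable states {S1,S2,S7}; 7 states remain.
P0 = {S4} | {S0,S3,S5,S6,S8,S9}.
On input a, block {S0,S3,S5,S6,S8,S9} splits into {S0,S6,S8,S9} and {S3,S5}.
On input a, block {S0,S6,S8,S9} splits into {S0,S6,S9} and {S8}.
The partition is now stable with 4 blocks: {S4} | {S0,S6,S9} | {S3,S5} | {S8}.
The equivalence class containing S4 is {S4}, of size 1.

1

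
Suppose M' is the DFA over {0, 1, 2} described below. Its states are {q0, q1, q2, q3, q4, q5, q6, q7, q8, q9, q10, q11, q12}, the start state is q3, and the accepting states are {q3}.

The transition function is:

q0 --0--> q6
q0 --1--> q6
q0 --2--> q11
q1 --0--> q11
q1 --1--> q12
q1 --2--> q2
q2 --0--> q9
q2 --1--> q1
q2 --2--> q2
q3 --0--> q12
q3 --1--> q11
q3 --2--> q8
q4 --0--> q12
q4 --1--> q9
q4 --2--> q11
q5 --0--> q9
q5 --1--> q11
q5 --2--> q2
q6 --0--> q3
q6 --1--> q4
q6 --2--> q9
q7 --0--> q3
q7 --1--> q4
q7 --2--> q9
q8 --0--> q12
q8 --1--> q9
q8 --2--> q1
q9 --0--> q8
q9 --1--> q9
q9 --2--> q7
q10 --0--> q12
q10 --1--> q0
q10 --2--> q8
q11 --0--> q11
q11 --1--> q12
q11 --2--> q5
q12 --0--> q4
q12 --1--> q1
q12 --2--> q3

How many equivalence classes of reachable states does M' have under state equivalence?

States {q0,q6,q10} cannot be reached from the start state, so discard them.
Start with accepting vs non-accepting: {q3} | {q1,q2,q4,q5,q7,q8,q9,q11,q12}.
Refine {q1,q2,q4,q5,q7,q8,q9,q11,q12} on symbol 0: members go to different blocks, giving {q1,q2,q4,q5,q8,q9,q11,q12} and {q7}.
On input 2, block {q1,q2,q4,q5,q8,q9,q11,q12} splits into {q1,q2,q4,q5,q8,q11} and {q9} and {q12}.
Refine {q1,q2,q4,q5,q8,q11} on symbol 0: members go to different blocks, giving {q1,q11} and {q2,q5} and {q4,q8}.
Stable partition: {q3} | {q1,q11} | {q7} | {q9} | {q12} | {q2,q5} | {q4,q8} — 7 equivalence classes.

7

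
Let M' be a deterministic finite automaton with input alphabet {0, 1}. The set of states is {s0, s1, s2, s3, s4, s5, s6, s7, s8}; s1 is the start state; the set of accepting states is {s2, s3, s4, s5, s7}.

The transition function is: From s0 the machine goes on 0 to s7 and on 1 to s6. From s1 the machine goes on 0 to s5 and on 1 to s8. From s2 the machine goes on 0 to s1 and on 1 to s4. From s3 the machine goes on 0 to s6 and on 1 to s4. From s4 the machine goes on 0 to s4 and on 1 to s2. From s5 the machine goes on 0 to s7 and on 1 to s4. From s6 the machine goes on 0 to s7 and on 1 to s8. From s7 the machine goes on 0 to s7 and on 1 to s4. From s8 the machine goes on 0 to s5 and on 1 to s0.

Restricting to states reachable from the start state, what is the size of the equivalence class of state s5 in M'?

Reachable states from the start: {s0,s1,s2,s4,s5,s6,s7,s8}. Unreachable: {s3} — drop them.
Start with accepting vs non-accepting: {s2,s4,s5,s7} | {s0,s1,s6,s8}.
Split {s2,s4,s5,s7} by δ(·,0) → {s4,s5,s7} and {s2}.
Refine {s4,s5,s7} on symbol 1: members go to different blocks, giving {s5,s7} and {s4}.
Stable partition: {s5,s7} | {s0,s1,s6,s8} | {s2} | {s4} — 4 equivalence classes.
The equivalence class containing s5 is {s5,s7}, of size 2.

2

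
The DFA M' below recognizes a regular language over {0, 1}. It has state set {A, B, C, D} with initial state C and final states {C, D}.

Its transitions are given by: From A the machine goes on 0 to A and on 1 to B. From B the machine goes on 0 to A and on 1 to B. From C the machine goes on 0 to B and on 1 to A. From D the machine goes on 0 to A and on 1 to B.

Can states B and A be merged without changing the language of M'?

States {D} cannot be reached from the start state, so discard them.
P0 = {C} | {A,B}.
No further refinement is possible. Final partition (2 blocks): {C} | {A,B}.
B and A lie in the same block of the stable partition, so they are equivalent — no string distinguishes them.

Yes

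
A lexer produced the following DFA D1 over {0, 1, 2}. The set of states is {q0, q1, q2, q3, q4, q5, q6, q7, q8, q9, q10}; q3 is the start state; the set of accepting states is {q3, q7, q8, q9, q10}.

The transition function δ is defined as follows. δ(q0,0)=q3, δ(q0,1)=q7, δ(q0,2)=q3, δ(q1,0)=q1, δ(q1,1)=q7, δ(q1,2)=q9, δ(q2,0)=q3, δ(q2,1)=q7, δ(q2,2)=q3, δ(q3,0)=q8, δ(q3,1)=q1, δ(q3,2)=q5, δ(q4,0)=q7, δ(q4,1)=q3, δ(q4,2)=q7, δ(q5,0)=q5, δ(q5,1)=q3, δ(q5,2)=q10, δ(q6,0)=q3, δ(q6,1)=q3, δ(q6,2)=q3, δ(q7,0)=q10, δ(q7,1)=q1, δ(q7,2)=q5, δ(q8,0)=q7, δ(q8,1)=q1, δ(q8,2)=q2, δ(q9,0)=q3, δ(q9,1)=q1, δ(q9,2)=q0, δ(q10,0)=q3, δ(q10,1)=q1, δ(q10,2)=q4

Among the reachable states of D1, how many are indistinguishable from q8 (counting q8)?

3

Reachable states from the start: {q0,q1,q2,q3,q4,q5,q7,q8,q9,q10}. Unreachable: {q6} — drop them.
Initial partition by acceptance: {q3,q7,q8,q9,q10} | {q0,q1,q2,q4,q5}.
On input 0, block {q0,q1,q2,q4,q5} splits into {q0,q2,q4} and {q1,q5}.
On input 2, block {q3,q7,q8,q9,q10} splits into {q8,q9,q10} and {q3,q7}.
The partition is now stable with 4 blocks: {q8,q9,q10} | {q0,q2,q4} | {q1,q5} | {q3,q7}.
State q8 belongs to the block {q8,q9,q10}, which has 3 states.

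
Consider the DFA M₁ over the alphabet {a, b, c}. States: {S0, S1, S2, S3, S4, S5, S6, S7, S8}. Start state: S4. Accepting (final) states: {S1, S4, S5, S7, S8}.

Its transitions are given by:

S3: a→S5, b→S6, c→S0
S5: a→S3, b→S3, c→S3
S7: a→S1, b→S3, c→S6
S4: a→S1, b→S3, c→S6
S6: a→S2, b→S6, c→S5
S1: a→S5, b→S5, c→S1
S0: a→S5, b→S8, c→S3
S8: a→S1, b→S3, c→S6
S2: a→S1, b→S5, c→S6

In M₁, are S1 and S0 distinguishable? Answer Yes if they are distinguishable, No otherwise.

Yes

Reachable states from the start: {S0,S1,S2,S3,S4,S5,S6,S8}. Unreachable: {S7} — drop them.
Start with accepting vs non-accepting: {S1,S4,S5,S8} | {S0,S2,S3,S6}.
Split {S1,S4,S5,S8} by δ(·,a) → {S1,S4,S8} and {S5}.
Refine {S1,S4,S8} on symbol a: members go to different blocks, giving {S4,S8} and {S1}.
Refine {S0,S2,S3,S6} on symbol a: members go to different blocks, giving {S0,S3} and {S2} and {S6}.
Refine {S0,S3} on symbol b: members go to different blocks, giving {S0} and {S3}.
Stable partition: {S4,S8} | {S0} | {S5} | {S1} | {S2} | {S6} | {S3} — 7 equivalence classes.
S1 and S0 end up in different blocks, so they are distinguishable. For instance, the string 'ε' is accepted from only S1.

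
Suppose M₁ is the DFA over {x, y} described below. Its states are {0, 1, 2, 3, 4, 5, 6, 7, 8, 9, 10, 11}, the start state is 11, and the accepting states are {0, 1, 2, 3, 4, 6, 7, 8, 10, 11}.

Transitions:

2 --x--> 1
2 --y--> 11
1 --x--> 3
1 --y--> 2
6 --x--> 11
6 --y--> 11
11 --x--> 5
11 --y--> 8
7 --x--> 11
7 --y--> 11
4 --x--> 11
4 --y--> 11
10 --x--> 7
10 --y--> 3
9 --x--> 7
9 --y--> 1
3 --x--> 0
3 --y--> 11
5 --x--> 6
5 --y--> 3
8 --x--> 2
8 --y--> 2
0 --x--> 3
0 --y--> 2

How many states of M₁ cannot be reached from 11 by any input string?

4

BFS from 11 reaches {0, 1, 2, 3, 5, 6, 8, 11}; the 4 state(s) 4, 7, 9, 10 are never visited.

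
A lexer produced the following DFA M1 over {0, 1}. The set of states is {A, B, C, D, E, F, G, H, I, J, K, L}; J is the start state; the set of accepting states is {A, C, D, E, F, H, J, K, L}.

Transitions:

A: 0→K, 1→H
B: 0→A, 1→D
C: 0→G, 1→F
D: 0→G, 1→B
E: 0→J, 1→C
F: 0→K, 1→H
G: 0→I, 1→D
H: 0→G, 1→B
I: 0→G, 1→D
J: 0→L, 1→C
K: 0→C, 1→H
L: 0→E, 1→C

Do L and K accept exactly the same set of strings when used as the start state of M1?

All states are reachable from the start state.
P0 = {A,C,D,E,F,H,J,K,L} | {B,G,I}.
On input 0, block {A,C,D,E,F,H,J,K,L} splits into {A,E,F,J,K,L} and {C,D,H}.
On input 0, block {A,E,F,J,K,L} splits into {A,E,F,J,L} and {K}.
On input 0, block {A,E,F,J,L} splits into {E,J,L} and {A,F}.
On input 0, block {B,G,I} splits into {G,I} and {B}.
Refine {C,D,H} on symbol 1: members go to different blocks, giving {D,H} and {C}.
The partition is now stable with 7 blocks: {E,J,L} | {G,I} | {D,H} | {K} | {A,F} | {B} | {C}.
L and K end up in different blocks, so they are distinguishable. For instance, the string '00' is accepted from only L.

No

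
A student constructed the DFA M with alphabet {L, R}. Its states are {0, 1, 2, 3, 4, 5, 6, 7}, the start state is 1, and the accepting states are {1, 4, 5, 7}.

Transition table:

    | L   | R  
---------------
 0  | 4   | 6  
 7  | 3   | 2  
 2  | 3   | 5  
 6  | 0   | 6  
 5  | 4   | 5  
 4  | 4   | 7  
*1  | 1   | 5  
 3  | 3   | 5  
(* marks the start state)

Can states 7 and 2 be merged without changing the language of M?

First remove the unreachable states {0,6}; 6 states remain.
Initial partition by acceptance: {1,4,5,7} | {2,3}.
Refine {1,4,5,7} on symbol L: members go to different blocks, giving {1,4,5} and {7}.
On input R, block {1,4,5} splits into {1,5} and {4}.
Refine {1,5} on symbol L: members go to different blocks, giving {1} and {5}.
The partition is now stable with 5 blocks: {1} | {2,3} | {7} | {4} | {5}.
7 and 2 end up in different blocks, so they are distinguishable. For instance, the string 'ε' is accepted from only 7.

No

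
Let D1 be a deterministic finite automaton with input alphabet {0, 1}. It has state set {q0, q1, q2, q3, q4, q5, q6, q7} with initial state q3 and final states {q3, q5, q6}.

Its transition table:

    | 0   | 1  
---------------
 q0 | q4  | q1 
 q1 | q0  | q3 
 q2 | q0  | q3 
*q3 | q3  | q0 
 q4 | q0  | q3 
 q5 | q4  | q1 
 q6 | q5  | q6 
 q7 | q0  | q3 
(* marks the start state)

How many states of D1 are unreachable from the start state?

No path from q3 leads to q2, q5, q6, q7; the other 4 states are all reachable.

4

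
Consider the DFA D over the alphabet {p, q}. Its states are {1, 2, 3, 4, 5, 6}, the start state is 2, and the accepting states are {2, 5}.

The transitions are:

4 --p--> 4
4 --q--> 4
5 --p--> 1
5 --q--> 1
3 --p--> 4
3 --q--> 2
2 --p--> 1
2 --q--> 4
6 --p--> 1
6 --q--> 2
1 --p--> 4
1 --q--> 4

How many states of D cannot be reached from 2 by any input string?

3

No path from 2 leads to 3, 5, 6; the other 3 states are all reachable.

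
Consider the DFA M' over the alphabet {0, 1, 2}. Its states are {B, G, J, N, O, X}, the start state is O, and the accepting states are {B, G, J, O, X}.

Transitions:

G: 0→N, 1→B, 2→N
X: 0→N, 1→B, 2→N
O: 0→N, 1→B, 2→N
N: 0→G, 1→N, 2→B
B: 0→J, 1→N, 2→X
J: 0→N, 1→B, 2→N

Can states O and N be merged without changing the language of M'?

No

All states are reachable from the start state.
Start with accepting vs non-accepting: {B,G,J,O,X} | {N}.
On input 0, block {B,G,J,O,X} splits into {G,J,O,X} and {B}.
The partition is now stable with 3 blocks: {G,J,O,X} | {N} | {B}.
O and N end up in different blocks, so they are distinguishable. For instance, the string 'ε' is accepted from only O.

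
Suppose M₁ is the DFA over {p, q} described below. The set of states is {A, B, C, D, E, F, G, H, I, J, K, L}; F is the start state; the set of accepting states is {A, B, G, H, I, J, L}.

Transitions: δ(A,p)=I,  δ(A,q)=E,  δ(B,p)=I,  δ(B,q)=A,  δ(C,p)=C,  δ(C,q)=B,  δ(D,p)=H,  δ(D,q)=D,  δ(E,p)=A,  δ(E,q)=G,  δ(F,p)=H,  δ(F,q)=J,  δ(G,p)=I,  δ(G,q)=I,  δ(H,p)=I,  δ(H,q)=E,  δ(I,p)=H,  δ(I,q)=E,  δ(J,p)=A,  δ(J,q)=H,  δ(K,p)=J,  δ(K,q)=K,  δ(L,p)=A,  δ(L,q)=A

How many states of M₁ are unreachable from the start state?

5

No path from F leads to B, C, D, K, L; the other 7 states are all reachable.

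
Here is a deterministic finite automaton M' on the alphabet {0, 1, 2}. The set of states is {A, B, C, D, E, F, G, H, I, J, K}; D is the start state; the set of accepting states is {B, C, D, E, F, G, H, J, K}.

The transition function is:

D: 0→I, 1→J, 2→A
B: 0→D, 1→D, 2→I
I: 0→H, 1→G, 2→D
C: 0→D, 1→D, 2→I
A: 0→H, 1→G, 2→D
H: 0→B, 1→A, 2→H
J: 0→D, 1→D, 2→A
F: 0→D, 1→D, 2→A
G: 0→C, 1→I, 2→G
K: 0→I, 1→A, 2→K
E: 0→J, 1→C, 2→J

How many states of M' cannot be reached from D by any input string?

Starting at D and following transitions, the reachable set is {A, B, C, D, G, H, I, J}. That leaves E, F, K unreachable — 3 in total.

3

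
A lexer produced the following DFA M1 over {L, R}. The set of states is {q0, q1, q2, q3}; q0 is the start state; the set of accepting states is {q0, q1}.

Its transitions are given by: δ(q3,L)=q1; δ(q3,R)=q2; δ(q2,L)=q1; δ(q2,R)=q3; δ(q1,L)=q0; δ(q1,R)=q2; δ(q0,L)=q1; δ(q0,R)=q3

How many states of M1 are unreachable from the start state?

Every one of the 4 states is reachable from q0.

0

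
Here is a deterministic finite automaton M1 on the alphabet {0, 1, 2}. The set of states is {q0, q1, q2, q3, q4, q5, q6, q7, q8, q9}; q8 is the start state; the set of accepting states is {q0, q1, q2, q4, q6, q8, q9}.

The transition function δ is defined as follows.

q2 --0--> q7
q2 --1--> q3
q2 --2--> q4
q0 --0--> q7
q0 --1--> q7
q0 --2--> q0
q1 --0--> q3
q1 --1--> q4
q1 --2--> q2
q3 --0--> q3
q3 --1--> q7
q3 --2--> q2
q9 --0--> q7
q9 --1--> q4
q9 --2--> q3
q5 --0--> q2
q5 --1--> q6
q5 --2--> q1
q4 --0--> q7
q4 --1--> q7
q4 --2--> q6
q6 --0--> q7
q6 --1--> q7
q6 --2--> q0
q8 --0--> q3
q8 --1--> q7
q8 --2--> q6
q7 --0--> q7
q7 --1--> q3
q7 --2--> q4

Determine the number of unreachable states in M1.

3

BFS from q8 reaches {q0, q2, q3, q4, q6, q7, q8}; the 3 state(s) q1, q5, q9 are never visited.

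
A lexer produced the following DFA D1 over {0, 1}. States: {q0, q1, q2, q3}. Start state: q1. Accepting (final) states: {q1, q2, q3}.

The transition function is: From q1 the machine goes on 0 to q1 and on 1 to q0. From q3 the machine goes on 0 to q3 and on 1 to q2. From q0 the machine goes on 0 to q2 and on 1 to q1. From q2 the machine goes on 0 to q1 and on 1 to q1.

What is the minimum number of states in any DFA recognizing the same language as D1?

States {q3} cannot be reached from the start state, so discard them.
Start with accepting vs non-accepting: {q1,q2} | {q0}.
On input 1, block {q1,q2} splits into {q1} and {q2}.
The partition is now stable with 3 blocks: {q1} | {q0} | {q2}.

3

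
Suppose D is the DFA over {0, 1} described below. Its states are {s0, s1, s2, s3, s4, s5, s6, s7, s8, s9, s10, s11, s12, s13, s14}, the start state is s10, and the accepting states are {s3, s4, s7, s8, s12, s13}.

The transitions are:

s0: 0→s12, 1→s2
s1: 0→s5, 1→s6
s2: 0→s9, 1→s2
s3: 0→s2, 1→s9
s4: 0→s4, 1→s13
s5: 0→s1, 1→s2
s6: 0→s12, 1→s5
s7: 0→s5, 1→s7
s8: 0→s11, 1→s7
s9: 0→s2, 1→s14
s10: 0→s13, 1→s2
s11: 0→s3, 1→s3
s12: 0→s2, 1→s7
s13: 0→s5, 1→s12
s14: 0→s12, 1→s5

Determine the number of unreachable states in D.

5

No path from s10 leads to s0, s3, s4, s8, s11; the other 10 states are all reachable.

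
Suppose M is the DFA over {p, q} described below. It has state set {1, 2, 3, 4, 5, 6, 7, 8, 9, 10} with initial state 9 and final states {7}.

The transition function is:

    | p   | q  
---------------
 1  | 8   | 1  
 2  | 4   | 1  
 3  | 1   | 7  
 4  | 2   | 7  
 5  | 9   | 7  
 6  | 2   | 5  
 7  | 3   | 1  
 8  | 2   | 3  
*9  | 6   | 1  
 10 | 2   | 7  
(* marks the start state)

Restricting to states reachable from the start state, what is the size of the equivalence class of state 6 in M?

States {10} cannot be reached from the start state, so discard them.
Start with accepting vs non-accepting: {7} | {1,2,3,4,5,6,8,9}.
Refine {1,2,3,4,5,6,8,9} on symbol q: members go to different blocks, giving {1,2,6,8,9} and {3,4,5}.
Split {1,2,6,8,9} by δ(·,p) → {1,6,8,9} and {2}.
On input p, block {1,6,8,9} splits into {1,9} and {6,8}.
On input p, block {3,4,5} splits into {3,5} and {4}.
Stable partition: {7} | {1,9} | {3,5} | {2} | {6,8} | {4} — 6 equivalence classes.
The equivalence class containing 6 is {6,8}, of size 2.

2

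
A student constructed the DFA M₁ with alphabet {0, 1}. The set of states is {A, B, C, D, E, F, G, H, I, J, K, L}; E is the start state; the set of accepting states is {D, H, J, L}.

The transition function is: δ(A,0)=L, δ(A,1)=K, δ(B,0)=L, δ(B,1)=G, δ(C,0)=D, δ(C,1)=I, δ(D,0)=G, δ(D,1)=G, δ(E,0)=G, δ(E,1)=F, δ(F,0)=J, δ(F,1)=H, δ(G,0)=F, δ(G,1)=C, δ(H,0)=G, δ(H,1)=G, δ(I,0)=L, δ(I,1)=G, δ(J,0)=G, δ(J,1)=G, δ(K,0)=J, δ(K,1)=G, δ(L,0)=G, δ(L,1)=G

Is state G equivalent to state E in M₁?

First remove the unreachable states {A,B,K}; 9 states remain.
Start with accepting vs non-accepting: {D,H,J,L} | {C,E,F,G,I}.
On input 0, block {C,E,F,G,I} splits into {C,F,I} and {E,G}.
On input 1, block {C,F,I} splits into {C} and {F} and {I}.
On input 0, block {E,G} splits into {E} and {G}.
No further refinement is possible. Final partition (6 blocks): {D,H,J,L} | {C} | {E} | {F} | {I} | {G}.
G and E end up in different blocks, so they are distinguishable. For instance, the string '00' is accepted from only G.

No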